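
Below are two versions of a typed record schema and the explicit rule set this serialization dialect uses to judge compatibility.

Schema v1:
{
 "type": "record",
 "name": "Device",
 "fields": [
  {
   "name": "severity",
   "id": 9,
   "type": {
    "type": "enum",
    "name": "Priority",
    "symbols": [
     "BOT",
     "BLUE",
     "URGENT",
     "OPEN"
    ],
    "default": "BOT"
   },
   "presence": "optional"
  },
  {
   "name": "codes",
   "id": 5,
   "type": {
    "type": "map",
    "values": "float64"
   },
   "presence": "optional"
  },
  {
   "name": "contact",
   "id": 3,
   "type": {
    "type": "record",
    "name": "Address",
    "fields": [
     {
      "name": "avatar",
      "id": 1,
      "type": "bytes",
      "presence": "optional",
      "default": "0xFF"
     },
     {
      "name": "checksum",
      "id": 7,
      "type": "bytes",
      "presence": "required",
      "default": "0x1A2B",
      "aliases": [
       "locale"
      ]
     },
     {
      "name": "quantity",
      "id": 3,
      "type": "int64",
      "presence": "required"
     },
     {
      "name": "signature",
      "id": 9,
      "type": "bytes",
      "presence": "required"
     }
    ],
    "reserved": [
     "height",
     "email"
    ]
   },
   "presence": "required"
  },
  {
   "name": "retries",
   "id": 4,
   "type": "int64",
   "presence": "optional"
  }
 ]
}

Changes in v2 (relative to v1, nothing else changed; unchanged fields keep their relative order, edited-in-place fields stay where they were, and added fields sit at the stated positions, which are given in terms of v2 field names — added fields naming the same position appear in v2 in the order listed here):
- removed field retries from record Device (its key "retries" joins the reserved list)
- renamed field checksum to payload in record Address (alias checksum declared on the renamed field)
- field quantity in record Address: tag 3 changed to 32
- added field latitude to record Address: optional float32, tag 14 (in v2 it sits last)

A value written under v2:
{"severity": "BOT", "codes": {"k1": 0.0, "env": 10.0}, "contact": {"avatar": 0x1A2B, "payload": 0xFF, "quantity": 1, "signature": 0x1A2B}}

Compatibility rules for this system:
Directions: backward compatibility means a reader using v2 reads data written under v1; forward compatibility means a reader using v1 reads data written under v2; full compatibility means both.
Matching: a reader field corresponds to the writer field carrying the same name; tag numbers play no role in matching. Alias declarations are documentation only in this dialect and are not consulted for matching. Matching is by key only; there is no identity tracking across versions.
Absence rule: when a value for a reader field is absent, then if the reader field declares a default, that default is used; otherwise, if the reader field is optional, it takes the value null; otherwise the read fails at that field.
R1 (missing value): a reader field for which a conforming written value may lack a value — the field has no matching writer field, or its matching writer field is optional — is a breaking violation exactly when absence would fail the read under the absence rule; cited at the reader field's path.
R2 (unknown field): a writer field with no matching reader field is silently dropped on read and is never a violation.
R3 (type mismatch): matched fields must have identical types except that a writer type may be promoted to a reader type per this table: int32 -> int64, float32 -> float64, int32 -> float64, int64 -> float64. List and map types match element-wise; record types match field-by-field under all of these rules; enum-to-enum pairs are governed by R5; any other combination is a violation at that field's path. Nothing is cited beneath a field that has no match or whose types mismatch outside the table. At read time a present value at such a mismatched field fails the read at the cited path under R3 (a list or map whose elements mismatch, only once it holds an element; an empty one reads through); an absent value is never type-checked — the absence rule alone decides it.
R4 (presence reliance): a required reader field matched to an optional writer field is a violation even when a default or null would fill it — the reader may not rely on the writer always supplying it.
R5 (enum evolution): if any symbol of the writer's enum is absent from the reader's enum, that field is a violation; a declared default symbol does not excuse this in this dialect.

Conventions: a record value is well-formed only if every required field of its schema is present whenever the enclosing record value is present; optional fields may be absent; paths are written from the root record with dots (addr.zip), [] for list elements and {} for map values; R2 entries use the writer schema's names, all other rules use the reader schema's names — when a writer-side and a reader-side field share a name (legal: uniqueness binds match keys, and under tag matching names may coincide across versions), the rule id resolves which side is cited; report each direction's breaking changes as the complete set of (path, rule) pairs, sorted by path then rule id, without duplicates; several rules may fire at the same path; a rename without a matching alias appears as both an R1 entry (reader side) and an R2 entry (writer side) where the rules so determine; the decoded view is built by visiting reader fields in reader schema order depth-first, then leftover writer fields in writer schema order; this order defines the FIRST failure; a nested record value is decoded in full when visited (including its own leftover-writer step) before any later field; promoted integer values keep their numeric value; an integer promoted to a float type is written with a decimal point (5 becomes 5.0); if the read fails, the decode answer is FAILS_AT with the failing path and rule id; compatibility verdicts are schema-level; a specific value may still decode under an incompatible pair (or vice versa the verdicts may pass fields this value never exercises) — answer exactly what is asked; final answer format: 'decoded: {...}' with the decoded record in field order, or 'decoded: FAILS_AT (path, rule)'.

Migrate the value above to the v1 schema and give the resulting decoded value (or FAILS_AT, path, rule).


each type pair in Device: writer, then reader
decode walk for Device under reader schema v1:
  severity := "BOT"
  codes := {"k1": 0.0, "env": 10.0}
  contact.avatar := 0x1A2B
  contact.checksum := 0x1A2B (no value, default fills)
  contact.quantity := 1
  contact.signature := 0x1A2B
  writer contact.payload: unmatched, discarded
  retries := null (not supplied -> null)
  => decoded: {"severity": "BOT", "codes": {"k1": 0.0, "env": 10.0}, "contact": {"avatar": 0x1A2B, "checksum": 0x1A2B, "quantity": 1, "signature": 0x1A2B}, "retries": null}
checking off the Device differences that do not matter here:
  removed field retries from record Device (its key "retries" joins the reserved list) -> no rule fires on it and the decoded Device view is identical with or without it
  field quantity in record Address: tag 3 changed to 32 -> no rule fires on it and the decoded Device view is identical with or without it
  added field latitude to record Address: optional float32, tag 14 (in v2 it sits last) -> no rule fires on it and the decoded Device view is identical with or without it

decoded: {"severity": "BOT", "codes": {"k1": 0.0, "env": 10.0}, "contact": {"avatar": 0x1A2B, "checksum": 0x1A2B, "quantity": 1, "signature": 0x1A2B}, "retries": null}


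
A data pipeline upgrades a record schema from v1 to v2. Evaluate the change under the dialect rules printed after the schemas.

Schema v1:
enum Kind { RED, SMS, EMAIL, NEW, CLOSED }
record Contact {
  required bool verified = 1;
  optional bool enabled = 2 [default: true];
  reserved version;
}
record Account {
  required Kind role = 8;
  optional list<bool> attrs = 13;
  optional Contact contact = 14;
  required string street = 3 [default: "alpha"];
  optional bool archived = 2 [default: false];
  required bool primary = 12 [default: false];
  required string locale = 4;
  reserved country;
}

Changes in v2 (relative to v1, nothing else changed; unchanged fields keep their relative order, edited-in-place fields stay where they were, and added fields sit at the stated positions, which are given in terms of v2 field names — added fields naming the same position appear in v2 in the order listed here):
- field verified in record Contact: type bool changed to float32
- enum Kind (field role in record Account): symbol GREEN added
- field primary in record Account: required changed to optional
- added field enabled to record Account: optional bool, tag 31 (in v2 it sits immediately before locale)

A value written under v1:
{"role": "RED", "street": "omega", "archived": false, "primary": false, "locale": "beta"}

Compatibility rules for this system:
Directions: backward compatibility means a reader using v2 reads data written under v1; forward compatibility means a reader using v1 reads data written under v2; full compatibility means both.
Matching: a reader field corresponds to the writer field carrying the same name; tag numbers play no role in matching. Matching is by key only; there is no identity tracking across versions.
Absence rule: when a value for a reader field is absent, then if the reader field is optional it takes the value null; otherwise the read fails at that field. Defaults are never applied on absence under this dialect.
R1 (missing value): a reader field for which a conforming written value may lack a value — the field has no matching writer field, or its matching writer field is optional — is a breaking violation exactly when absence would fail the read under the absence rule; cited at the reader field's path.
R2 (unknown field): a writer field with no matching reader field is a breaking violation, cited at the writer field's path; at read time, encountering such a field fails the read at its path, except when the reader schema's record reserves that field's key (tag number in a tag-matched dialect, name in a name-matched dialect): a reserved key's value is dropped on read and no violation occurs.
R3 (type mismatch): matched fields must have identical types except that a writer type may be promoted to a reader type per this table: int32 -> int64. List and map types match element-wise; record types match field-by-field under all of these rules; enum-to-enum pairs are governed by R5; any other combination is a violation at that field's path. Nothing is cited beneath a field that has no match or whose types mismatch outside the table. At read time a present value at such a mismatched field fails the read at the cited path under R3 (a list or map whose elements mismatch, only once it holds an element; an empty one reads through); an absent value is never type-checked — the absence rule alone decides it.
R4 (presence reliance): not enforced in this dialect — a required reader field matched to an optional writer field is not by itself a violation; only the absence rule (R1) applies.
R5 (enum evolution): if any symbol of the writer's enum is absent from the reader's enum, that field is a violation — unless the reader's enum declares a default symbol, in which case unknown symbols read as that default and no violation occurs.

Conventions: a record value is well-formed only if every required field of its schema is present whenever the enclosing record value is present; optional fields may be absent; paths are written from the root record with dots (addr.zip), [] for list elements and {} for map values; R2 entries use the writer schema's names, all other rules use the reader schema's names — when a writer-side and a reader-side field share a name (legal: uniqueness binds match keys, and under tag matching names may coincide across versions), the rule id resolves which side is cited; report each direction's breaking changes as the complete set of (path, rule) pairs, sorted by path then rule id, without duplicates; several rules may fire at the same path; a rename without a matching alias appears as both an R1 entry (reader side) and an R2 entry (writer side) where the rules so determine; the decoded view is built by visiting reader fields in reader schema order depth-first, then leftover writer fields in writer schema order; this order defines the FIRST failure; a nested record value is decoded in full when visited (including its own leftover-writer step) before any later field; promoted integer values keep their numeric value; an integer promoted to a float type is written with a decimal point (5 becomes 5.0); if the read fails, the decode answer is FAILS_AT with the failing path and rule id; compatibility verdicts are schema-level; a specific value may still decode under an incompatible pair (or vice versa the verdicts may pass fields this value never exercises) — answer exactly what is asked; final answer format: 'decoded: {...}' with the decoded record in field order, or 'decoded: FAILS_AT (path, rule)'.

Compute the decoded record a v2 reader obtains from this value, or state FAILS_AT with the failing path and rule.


each type pair in Account: writer, then reader
migrating the Account value to v2:
  role := "RED"
  attrs := null (absent, optional -> null)
  contact := null (absent, optional -> null)
  street := "omega"
  archived := false
  primary := false
  enabled := null (absent, optional -> null)
  locale := "beta"
  => decoded: {"role": "RED", "attrs": null, "contact": null, "street": "omega", "archived": false, "primary": false, "enabled": null, "locale": "beta"}
ruling out the remaining Account differences:
  field verified in record Contact: type bool changed to float32 -> affects the rule determinations only; this particular Account value decodes identically
  enum Kind (field role in record Account): symbol GREEN added -> affects the rule determinations only; this particular Account value decodes identically
  field primary in record Account: required changed to optional -> affects the rule determinations only; this particular Account value decodes identically

decoded: {"role": "RED", "attrs": null, "contact": null, "street": "omega", "archived": false, "primary": false, "enabled": null, "locale": "beta"}


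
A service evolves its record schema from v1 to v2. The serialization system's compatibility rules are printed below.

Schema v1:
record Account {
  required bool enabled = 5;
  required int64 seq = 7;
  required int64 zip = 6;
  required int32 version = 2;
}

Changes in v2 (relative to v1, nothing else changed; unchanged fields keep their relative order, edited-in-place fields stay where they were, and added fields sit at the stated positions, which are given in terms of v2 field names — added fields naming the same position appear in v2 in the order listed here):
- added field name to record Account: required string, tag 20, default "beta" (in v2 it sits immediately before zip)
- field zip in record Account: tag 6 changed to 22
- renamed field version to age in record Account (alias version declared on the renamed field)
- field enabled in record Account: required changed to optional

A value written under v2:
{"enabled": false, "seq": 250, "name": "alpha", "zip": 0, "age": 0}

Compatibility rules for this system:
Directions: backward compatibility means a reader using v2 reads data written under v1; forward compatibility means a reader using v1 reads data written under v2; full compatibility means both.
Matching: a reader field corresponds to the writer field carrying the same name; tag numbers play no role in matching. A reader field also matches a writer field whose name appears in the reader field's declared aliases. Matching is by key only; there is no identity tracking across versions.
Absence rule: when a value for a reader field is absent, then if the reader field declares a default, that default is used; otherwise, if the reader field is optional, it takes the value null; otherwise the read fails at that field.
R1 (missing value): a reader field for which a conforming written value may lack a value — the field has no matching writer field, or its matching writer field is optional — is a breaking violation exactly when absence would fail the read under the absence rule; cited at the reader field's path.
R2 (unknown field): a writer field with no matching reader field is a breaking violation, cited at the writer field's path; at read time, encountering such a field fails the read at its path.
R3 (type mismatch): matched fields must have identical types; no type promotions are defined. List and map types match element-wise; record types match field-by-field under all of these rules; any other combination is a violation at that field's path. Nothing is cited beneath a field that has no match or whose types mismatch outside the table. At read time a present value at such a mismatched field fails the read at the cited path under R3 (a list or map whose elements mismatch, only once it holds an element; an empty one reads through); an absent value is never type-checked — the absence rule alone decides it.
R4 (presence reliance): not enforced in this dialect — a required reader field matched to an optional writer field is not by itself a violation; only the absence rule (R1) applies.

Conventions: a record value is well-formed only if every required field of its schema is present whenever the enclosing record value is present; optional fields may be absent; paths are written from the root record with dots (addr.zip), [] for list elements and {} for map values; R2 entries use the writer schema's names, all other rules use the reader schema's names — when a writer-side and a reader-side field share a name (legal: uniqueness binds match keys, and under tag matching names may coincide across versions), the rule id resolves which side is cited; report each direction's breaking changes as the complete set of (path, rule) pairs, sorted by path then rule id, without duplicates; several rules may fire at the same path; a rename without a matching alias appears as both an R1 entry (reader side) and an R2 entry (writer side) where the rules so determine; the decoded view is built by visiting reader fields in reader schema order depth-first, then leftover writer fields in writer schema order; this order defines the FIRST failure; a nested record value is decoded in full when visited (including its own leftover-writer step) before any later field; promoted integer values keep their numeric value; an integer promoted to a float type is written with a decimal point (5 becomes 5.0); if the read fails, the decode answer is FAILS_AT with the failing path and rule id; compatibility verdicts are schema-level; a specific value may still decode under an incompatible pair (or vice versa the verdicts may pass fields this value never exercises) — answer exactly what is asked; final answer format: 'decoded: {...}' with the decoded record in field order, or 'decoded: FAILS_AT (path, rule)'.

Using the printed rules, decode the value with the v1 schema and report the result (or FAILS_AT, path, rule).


decoded: FAILS_AT (version, R1)

arrows below run writer -> reader for Account
decoding the Account value with the v1 reader:
  enabled := false
  seq := 250
  zip := 0
  read fails at version under R1 (no fill)
  => FAILS_AT (version, R1)
the rest of the Account diff is inert for this question:
  added field name to record Account: required string, tag 20, default "beta" (in v2 it sits immediately before zip) -> changes Account's schema-level verdicts only — the decode of this value is the same
  field zip in record Account: tag 6 changed to 22 -> inert under this dialect — no rule fires on Account and the result does not move
  field enabled in record Account: required changed to optional -> changes Account's schema-level verdicts only — the decode of this value is the same


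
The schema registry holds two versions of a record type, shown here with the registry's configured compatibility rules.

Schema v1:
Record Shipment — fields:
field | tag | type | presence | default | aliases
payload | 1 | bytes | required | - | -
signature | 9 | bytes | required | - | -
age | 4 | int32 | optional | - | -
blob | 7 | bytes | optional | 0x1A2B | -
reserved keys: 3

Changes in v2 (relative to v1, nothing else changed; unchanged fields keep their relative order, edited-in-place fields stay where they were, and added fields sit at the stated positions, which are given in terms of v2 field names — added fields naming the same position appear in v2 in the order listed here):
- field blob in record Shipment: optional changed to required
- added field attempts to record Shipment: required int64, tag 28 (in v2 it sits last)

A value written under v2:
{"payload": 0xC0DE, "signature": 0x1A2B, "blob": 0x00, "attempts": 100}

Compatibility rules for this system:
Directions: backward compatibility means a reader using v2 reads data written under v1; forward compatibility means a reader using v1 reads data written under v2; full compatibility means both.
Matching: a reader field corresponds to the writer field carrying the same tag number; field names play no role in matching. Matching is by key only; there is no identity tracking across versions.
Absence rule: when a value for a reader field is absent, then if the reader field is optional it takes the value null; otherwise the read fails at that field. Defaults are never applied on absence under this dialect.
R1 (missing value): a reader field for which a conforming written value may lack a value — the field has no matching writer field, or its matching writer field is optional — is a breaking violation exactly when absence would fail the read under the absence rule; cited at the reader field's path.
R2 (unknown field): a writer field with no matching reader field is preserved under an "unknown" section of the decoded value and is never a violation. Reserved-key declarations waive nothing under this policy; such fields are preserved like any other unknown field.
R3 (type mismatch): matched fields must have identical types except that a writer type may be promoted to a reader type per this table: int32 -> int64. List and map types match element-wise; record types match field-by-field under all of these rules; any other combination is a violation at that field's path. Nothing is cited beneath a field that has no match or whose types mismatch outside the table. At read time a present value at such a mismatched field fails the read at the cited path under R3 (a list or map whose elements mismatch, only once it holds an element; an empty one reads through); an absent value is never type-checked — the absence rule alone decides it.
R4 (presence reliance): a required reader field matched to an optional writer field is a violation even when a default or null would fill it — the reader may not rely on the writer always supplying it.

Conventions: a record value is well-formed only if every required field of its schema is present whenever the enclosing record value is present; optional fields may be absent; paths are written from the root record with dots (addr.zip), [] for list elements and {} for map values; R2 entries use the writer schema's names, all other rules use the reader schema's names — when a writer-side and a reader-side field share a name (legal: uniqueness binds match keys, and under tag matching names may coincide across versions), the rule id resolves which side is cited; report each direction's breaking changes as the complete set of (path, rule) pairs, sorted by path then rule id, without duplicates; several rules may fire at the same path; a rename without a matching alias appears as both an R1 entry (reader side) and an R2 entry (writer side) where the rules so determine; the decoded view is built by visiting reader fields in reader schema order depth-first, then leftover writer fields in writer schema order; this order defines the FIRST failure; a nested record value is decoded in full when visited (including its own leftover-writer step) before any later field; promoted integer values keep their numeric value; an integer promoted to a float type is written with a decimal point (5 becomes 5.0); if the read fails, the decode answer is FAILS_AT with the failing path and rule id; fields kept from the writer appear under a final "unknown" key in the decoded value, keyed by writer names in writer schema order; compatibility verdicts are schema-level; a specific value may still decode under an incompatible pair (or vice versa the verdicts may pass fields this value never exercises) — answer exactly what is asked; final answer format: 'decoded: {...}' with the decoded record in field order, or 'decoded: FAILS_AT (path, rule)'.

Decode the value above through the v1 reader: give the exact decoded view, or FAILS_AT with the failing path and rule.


in Shipment below, arrows point writer -> reader
migrating the Shipment value to v1:
  payload := 0xC0DE
  signature := 0x1A2B
  age := null (not supplied -> null)
  blob := 0x00
  writer attempts: kept under "unknown"
  => decoded: {"payload": 0xC0DE, "signature": 0x1A2B, "age": null, "blob": 0x00, "unknown": {"attempts": 100}}
checking off the Shipment differences that do not matter here:
  field blob in record Shipment: optional changed to required -> matters for Shipment compatibility verdicts, not for this value's decode

decoded: {"payload": 0xC0DE, "signature": 0x1A2B, "age": null, "blob": 0x00, "unknown": {"attempts": 100}}


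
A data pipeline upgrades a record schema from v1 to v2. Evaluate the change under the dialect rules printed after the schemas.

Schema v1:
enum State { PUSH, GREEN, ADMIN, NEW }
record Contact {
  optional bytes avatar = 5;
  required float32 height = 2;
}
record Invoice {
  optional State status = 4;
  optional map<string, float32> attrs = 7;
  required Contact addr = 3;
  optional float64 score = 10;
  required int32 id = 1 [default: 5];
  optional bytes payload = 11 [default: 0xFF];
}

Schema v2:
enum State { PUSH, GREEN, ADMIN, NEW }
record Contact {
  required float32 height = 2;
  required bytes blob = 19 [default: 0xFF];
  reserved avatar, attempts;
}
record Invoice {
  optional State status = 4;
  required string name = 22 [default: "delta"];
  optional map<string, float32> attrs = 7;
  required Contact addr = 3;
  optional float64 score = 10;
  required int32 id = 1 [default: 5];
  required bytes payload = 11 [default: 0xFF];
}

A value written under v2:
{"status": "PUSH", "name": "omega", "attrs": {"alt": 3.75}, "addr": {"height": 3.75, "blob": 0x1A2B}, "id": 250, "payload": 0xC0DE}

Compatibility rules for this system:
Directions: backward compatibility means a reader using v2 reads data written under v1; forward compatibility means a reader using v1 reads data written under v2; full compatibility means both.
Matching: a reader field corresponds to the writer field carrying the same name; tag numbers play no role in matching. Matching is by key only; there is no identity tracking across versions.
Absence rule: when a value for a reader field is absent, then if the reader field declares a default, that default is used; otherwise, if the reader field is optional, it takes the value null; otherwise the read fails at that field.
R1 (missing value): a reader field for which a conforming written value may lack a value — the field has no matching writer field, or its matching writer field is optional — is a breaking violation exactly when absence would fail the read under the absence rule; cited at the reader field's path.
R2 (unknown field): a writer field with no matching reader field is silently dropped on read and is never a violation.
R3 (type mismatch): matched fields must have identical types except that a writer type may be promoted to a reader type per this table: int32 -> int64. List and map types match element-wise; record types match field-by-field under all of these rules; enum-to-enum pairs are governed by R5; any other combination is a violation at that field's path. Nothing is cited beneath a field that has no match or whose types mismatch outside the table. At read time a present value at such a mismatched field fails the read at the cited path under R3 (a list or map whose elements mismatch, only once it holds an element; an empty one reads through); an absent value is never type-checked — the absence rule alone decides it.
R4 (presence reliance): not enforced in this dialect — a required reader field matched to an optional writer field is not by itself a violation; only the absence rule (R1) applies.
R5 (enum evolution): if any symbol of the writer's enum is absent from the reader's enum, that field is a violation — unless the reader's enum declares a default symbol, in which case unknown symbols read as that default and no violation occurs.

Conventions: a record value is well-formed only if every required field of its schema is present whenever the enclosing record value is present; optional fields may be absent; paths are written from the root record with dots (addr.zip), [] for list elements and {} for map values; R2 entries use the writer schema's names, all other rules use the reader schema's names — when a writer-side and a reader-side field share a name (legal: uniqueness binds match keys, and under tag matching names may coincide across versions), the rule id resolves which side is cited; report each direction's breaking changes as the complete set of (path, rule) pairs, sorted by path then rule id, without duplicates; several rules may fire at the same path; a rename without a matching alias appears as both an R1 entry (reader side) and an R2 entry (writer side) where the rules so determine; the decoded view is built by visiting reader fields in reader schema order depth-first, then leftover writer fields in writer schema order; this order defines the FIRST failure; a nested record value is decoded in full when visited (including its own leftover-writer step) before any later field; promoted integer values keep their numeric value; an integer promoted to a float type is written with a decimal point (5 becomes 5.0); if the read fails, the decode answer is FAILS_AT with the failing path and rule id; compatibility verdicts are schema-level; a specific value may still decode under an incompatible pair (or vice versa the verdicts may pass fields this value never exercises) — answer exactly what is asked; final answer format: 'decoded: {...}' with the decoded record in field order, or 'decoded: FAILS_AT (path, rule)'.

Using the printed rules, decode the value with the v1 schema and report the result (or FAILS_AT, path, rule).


decoded: {"status": "PUSH", "attrs": {"alt": 3.75}, "addr": {"avatar": null, "height": 3.75}, "score": null, "id": 250, "payload": 0xC0DE}

in Invoice below, arrows point writer -> reader
decoding the Invoice value with the v1 reader:
  status := "PUSH"
  attrs := {"alt": 3.75}
  addr.avatar := null (missing; optional => null)
  addr.height := 3.75
  writer addr.blob: no reader field; dropped
  score := null (missing; optional => null)
  id := 250
  payload := 0xC0DE
  writer name: no reader field; dropped
  => decoded: {"status": "PUSH", "attrs": {"alt": 3.75}, "addr": {"avatar": null, "height": 3.75}, "score": null, "id": 250, "payload": 0xC0DE}
ruling out the remaining Invoice differences:
  removed field avatar from record Contact (its key "avatar" joins the reserved list) -> fires no rule on Invoice under this dialect and leaves the result unchanged
  added field blob to record Contact: required bytes, tag 19, default 0xFF (in v2 it sits last) -> fires no rule on Invoice under this dialect and leaves the result unchanged
  added field name to record Invoice: required string, tag 22, default "delta" (in v2 it sits immediately before attrs) -> fires no rule on Invoice under this dialect and leaves the result unchanged
  field payload in record Invoice: optional changed to required -> fires no rule on Invoice under this dialect and leaves the result unchanged


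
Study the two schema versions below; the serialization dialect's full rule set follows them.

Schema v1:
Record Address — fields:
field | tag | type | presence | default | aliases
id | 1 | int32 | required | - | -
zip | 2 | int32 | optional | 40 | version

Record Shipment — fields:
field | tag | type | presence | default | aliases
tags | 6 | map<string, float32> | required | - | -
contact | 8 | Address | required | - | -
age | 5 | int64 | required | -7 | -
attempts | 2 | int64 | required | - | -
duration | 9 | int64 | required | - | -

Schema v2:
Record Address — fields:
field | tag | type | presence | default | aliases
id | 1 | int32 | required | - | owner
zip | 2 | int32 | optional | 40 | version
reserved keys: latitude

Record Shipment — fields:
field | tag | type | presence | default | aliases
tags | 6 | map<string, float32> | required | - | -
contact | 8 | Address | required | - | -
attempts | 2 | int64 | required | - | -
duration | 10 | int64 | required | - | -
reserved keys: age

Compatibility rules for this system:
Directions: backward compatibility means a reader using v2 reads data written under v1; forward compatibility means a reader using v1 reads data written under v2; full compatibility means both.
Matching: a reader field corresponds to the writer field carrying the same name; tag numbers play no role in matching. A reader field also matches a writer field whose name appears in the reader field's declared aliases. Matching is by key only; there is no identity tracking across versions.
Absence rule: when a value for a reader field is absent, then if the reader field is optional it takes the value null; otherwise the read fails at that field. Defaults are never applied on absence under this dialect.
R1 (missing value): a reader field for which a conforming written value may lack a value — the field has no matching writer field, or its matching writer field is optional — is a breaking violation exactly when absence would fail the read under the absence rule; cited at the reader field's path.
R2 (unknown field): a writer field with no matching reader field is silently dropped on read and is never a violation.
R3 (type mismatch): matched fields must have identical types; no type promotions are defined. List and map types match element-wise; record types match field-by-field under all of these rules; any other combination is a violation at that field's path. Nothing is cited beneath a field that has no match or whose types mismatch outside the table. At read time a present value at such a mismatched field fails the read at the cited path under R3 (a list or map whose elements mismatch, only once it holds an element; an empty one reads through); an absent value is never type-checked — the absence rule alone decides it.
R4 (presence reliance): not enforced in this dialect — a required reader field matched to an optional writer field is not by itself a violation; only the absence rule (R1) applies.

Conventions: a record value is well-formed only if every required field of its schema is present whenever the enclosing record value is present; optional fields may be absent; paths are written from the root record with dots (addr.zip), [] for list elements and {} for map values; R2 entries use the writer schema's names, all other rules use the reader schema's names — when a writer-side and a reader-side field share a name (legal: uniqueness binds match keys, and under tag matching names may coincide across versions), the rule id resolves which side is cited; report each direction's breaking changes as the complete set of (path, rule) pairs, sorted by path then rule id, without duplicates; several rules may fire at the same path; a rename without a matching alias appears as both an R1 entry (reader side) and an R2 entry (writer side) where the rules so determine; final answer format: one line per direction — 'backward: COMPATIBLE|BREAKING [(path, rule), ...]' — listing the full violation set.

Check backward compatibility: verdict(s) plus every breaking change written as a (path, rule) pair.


backward: COMPATIBLE []

arrows below run writer -> reader for Shipment
backward pass over Shipment, reader schema v2, writer schema v1:
  tags <- tags (map<string, float32> -> map<string, float32>, writer required)
  contact <- contact (Address -> Address, writer required)
  attempts <- attempts (int64 -> int64, writer required)
  duration <- duration (int64 -> int64, writer required)
  leftover writer field: age
  contact.id <- contact.id (int32 -> int32, writer required)
  contact.zip <- contact.zip (int32 -> int32, writer optional)
  => backward: COMPATIBLE
the other Shipment changes do not affect what is asked:
  removed field age from record Shipment (its key "age" joins the reserved list) -> fires only in the forward direction of Shipment, which is not asked here
  field duration in record Shipment: tag 9 changed to 10 -> no rule fires on it in Shipment's dialect; the asked verdict holds


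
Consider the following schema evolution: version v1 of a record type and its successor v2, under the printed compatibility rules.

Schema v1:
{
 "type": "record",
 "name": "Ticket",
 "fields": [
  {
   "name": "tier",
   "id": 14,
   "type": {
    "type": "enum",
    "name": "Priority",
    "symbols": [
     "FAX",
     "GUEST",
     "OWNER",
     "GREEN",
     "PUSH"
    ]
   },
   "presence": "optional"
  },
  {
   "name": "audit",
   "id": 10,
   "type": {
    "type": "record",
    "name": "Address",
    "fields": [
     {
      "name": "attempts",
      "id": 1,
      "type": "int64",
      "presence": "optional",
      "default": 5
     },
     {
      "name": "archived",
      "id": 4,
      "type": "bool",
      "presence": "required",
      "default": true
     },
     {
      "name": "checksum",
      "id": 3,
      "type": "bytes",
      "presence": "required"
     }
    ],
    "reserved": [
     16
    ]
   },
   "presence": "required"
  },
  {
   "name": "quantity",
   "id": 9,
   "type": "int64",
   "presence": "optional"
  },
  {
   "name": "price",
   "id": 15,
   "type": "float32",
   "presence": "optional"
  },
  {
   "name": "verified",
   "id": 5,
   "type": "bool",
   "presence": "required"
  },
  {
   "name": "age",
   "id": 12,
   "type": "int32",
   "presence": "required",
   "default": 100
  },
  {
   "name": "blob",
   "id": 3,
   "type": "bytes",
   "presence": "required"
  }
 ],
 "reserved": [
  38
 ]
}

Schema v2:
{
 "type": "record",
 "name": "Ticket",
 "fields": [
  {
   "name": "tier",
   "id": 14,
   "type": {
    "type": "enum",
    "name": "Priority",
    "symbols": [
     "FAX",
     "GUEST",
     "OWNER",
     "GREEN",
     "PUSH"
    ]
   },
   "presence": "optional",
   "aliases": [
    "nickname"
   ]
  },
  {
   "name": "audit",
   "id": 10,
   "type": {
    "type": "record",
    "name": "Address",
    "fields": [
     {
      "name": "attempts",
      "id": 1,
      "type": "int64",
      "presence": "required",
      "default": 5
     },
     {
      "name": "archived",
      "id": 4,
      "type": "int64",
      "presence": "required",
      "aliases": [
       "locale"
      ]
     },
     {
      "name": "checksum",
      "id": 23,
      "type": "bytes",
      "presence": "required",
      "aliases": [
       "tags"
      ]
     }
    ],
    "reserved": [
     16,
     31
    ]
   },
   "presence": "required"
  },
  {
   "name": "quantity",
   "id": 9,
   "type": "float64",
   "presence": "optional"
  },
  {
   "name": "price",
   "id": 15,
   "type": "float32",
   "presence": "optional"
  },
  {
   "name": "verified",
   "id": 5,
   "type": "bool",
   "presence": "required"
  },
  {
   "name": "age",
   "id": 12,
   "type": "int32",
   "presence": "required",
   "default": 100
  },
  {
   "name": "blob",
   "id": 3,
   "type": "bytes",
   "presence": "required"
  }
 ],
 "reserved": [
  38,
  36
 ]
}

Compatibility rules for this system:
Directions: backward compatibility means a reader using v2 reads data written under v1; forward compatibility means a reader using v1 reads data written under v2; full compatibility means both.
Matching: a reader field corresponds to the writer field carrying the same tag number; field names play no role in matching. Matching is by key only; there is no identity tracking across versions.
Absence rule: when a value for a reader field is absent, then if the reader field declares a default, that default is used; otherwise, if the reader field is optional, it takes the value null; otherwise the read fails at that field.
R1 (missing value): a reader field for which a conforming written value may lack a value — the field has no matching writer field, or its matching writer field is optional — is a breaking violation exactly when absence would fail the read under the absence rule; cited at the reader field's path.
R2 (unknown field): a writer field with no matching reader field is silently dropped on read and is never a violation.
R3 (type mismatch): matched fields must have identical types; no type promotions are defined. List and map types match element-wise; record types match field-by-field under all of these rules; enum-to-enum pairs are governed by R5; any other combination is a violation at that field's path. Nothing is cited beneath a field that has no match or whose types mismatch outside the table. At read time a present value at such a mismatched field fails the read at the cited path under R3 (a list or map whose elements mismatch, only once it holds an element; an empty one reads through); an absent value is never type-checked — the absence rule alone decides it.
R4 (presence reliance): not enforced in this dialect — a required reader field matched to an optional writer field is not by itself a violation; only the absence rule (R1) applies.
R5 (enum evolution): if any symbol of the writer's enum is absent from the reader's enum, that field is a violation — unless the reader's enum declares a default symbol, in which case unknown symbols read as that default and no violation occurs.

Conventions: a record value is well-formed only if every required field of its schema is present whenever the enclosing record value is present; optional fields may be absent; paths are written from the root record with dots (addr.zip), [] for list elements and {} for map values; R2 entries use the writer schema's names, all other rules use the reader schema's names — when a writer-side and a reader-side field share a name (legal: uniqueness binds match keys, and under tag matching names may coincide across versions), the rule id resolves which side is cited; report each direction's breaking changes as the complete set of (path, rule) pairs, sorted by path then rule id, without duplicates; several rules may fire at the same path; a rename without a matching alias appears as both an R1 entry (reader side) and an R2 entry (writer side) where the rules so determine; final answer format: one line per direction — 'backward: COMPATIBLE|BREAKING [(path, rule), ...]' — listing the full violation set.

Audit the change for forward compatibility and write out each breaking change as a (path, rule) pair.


arrows below run writer -> reader for Ticket
checking forward for Ticket: reader v1 against writer v2:
  writer optional, Priority -> Priority: reader tier maps from writer tier
  writer required, Address -> Address: reader audit maps from writer audit
  writer optional, float64 -> int64: reader quantity maps from writer quantity
  writer optional, float32 -> float32: reader price maps from writer price
  writer required, bool -> bool: reader verified maps from writer verified
  writer required, int32 -> int32: reader age maps from writer age
  writer required, bytes -> bytes: reader blob maps from writer blob
  writer required, int64 -> int64: reader audit.attempts maps from writer audit.attempts
  writer required, int64 -> bool: reader audit.archived maps from writer audit.archived
  audit.checksum: no writer-side match
  writer field audit.checksum has no reader counterpart
  breaking: (audit.archived, R3)
  breaking: (audit.checksum, R1)
  breaking: (quantity, R3)
  forward on Ticket therefore BREAKING (3)
the other Ticket changes do not affect what is asked:
  field attempts in record Address: optional changed to required -> triggers nothing under Ticket's printed rules — same verdict

forward: BREAKING [(audit.archived, R3), (audit.checksum, R1), (quantity, R3)]
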